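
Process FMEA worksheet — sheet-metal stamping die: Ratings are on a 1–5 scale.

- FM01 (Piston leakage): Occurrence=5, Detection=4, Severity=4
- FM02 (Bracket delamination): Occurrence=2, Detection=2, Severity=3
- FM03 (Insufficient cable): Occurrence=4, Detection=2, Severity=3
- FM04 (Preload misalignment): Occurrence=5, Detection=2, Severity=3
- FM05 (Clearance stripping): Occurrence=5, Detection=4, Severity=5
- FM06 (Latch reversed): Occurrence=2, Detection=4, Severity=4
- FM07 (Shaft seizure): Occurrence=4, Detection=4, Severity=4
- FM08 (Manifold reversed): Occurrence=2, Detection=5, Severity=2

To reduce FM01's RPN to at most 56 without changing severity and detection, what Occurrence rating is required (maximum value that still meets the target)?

3

FM01: S=4, O=5, D=4 → current RPN = 80.
Fixed product = 16. Need 16 × O ≤ 56, so O ≤ 56/16 = 3.50.
Maximum integer Occurrence rating = 3 (gives RPN 48; O=4 would give 64 > 56).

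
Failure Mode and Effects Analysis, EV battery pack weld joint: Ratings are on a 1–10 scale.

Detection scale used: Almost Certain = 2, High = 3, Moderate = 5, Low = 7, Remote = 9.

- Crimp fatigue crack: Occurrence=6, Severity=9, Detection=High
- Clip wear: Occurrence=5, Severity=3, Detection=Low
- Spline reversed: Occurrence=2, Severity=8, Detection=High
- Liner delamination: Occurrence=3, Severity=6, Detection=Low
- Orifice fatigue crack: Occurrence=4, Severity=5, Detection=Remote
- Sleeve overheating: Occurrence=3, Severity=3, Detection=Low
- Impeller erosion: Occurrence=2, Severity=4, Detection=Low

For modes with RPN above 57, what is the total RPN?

636

RPN = Severity × Occurrence × Detection:
  Crimp fatigue crack: 9 × 6 × 3 = 162
  Clip wear: 3 × 5 × 7 = 105
  Spline reversed: 8 × 2 × 3 = 48
  Liner delamination: 6 × 3 × 7 = 126
  Orifice fatigue crack: 5 × 4 × 9 = 180
  Sleeve overheating: 3 × 3 × 7 = 63
  Impeller erosion: 4 × 2 × 7 = 56
RPN > 57: Crimp fatigue crack (162), Clip wear (105), Liner delamination (126), Orifice fatigue crack (180), Sleeve overheating (63).
Sum: 162 + 105 + 126 + 180 + 63 = 636.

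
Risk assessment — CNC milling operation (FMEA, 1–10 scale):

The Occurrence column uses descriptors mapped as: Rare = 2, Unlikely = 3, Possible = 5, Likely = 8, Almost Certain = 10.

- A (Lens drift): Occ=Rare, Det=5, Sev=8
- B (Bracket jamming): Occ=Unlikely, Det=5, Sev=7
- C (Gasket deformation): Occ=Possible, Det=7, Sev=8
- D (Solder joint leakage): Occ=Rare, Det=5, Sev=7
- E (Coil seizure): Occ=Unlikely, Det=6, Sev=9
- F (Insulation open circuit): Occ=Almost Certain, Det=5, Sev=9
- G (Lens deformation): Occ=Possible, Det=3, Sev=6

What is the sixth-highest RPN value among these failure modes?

RPN = Severity × Occurrence × Detection:
  A: 8 × 2 × 5 = 80
  B: 7 × 3 × 5 = 105
  C: 8 × 5 × 7 = 280
  D: 7 × 2 × 5 = 70
  E: 9 × 3 × 6 = 162
  F: 9 × 10 × 5 = 450
  G: 6 × 5 × 3 = 90
Sorted descending: 450, 280, 162, 105, 90, 80, 70.
The sixth-highest RPN is 80 (A).

80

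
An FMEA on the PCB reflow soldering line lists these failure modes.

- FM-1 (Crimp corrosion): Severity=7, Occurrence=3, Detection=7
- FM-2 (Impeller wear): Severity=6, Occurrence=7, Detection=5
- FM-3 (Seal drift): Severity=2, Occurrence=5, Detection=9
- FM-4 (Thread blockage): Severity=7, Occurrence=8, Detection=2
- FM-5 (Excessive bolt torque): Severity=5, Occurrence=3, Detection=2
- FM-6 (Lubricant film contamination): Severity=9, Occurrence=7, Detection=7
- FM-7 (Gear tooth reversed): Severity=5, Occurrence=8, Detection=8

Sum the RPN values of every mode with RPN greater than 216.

RPN = Severity × Occurrence × Detection:
  FM-1: 7 × 3 × 7 = 147
  FM-2: 6 × 7 × 5 = 210
  FM-3: 2 × 5 × 9 = 90
  FM-4: 7 × 8 × 2 = 112
  FM-5: 5 × 3 × 2 = 30
  FM-6: 9 × 7 × 7 = 441
  FM-7: 5 × 8 × 8 = 320
RPN > 216: FM-6 (441), FM-7 (320).
Sum: 441 + 320 = 761.

761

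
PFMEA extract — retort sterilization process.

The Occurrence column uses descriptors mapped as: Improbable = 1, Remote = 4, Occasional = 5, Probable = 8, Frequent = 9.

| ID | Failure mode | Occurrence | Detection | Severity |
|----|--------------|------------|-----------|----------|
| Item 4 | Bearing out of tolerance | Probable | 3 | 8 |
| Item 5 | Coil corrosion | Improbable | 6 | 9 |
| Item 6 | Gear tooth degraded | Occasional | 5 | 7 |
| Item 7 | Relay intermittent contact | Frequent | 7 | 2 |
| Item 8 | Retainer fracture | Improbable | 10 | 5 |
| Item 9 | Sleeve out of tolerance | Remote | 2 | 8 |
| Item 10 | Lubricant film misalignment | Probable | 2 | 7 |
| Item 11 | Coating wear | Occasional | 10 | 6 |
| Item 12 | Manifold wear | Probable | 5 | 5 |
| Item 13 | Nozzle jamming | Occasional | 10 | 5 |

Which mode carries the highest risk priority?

RPN = Severity × Occurrence × Detection:
  Item 4: 8 × 8 × 3 = 192
  Item 5: 9 × 1 × 6 = 54
  Item 6: 7 × 5 × 5 = 175
  Item 7: 2 × 9 × 7 = 126
  Item 8: 5 × 1 × 10 = 50
  Item 9: 8 × 4 × 2 = 64
  Item 10: 7 × 8 × 2 = 112
  Item 11: 6 × 5 × 10 = 300
  Item 12: 5 × 8 × 5 = 200
  Item 13: 5 × 5 × 10 = 250
Highest RPN is 300 → Item 11.

Item 11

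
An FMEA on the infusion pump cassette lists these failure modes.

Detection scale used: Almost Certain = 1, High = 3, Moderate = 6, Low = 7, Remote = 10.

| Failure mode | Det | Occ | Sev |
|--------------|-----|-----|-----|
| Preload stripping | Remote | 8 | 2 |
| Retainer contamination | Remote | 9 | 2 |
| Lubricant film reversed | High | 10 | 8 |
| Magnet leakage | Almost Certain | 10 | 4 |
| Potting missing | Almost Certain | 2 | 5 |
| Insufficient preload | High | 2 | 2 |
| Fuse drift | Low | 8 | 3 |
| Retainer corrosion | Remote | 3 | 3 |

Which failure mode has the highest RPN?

Lubricant film reversed

RPN = Severity × Occurrence × Detection:
  Preload stripping: 2 × 8 × 10 = 160
  Retainer contamination: 2 × 9 × 10 = 180
  Lubricant film reversed: 8 × 10 × 3 = 240
  Magnet leakage: 4 × 10 × 1 = 40
  Potting missing: 5 × 2 × 1 = 10
  Insufficient preload: 2 × 2 × 3 = 12
  Fuse drift: 3 × 8 × 7 = 168
  Retainer corrosion: 3 × 3 × 10 = 90
Highest RPN is 240 → Lubricant film reversed.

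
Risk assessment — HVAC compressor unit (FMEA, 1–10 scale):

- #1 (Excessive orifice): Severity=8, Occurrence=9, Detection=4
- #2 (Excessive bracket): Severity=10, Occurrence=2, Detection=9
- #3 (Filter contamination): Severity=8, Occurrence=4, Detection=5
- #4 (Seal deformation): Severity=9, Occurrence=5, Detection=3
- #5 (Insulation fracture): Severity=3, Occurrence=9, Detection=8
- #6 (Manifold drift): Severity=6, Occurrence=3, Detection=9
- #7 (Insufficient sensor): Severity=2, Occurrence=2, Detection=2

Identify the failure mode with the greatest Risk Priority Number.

RPN = Severity × Occurrence × Detection:
  #1: 8 × 9 × 4 = 288
  #2: 10 × 2 × 9 = 180
  #3: 8 × 4 × 5 = 160
  #4: 9 × 5 × 3 = 135
  #5: 3 × 9 × 8 = 216
  #6: 6 × 3 × 9 = 162
  #7: 2 × 2 × 2 = 8
Highest RPN is 288 → #1.

#1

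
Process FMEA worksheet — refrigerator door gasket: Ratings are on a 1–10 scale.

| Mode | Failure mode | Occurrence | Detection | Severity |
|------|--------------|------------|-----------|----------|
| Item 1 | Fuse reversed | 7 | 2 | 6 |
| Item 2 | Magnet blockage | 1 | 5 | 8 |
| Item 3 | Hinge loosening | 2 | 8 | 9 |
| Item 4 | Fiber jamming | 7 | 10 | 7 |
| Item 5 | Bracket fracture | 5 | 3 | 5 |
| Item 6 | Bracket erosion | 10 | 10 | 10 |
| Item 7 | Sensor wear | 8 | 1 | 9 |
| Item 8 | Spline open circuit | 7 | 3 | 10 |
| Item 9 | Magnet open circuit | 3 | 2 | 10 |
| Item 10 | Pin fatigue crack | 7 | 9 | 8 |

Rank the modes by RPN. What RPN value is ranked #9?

RPN = Severity × Occurrence × Detection:
  Item 1: 6 × 7 × 2 = 84
  Item 2: 8 × 1 × 5 = 40
  Item 3: 9 × 2 × 8 = 144
  Item 4: 7 × 7 × 10 = 490
  Item 5: 5 × 5 × 3 = 75
  Item 6: 10 × 10 × 10 = 1000
  Item 7: 9 × 8 × 1 = 72
  Item 8: 10 × 7 × 3 = 210
  Item 9: 10 × 3 × 2 = 60
  Item 10: 8 × 7 × 9 = 504
Sorted descending: 1000, 504, 490, 210, 144, 84, 75, 72, 60, 40.
The 9th-highest RPN is 60 (Item 9).

60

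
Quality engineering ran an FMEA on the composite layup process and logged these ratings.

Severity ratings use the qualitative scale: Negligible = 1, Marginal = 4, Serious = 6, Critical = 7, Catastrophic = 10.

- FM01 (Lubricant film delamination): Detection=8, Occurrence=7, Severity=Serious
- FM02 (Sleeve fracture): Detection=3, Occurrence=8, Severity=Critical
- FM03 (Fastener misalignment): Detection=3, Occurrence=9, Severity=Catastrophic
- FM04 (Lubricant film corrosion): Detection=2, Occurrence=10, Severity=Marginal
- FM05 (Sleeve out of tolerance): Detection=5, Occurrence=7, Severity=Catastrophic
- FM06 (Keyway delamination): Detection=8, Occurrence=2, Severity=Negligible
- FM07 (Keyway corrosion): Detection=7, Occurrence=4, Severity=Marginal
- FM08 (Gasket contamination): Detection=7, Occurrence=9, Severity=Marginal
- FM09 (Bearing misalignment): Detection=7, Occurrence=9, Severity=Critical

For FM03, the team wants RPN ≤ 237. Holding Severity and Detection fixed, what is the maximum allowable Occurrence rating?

7

FM03: S=10, O=9, D=3 → current RPN = 270.
Fixed product = 30. Need 30 × O ≤ 237, so O ≤ 237/30 = 7.90.
Maximum integer Occurrence rating = 7 (gives RPN 210; O=8 would give 240 > 237).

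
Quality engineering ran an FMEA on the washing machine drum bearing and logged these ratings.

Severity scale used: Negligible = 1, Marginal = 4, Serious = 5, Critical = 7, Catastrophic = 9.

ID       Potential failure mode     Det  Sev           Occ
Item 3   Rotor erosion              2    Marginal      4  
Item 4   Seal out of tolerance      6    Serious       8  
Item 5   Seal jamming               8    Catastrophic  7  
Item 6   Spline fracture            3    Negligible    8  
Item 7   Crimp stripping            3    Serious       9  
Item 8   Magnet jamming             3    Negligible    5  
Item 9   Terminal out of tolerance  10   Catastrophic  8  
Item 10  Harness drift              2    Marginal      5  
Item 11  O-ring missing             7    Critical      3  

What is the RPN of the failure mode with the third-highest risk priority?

240

RPN = Severity × Occurrence × Detection:
  Item 3: 4 × 4 × 2 = 32
  Item 4: 5 × 8 × 6 = 240
  Item 5: 9 × 7 × 8 = 504
  Item 6: 1 × 8 × 3 = 24
  Item 7: 5 × 9 × 3 = 135
  Item 8: 1 × 5 × 3 = 15
  Item 9: 9 × 8 × 10 = 720
  Item 10: 4 × 5 × 2 = 40
  Item 11: 7 × 3 × 7 = 147
Sorted descending: 720, 504, 240, 147, 135, 40, 32, 24, 15.
The third-highest RPN is 240 (Item 4).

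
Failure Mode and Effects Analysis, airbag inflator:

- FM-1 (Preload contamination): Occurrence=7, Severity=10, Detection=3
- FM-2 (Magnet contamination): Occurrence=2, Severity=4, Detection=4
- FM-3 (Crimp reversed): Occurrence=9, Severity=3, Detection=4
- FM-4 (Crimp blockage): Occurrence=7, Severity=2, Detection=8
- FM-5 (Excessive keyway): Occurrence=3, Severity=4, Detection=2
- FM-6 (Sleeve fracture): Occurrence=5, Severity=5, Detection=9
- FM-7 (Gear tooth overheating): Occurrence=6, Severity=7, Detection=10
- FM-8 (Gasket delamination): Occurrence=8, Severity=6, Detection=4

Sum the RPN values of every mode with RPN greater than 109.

1159

RPN = Severity × Occurrence × Detection:
  FM-1: 10 × 7 × 3 = 210
  FM-2: 4 × 2 × 4 = 32
  FM-3: 3 × 9 × 4 = 108
  FM-4: 2 × 7 × 8 = 112
  FM-5: 4 × 3 × 2 = 24
  FM-6: 5 × 5 × 9 = 225
  FM-7: 7 × 6 × 10 = 420
  FM-8: 6 × 8 × 4 = 192
RPN > 109: FM-1 (210), FM-4 (112), FM-6 (225), FM-7 (420), FM-8 (192).
Sum: 210 + 112 + 225 + 420 + 192 = 1159.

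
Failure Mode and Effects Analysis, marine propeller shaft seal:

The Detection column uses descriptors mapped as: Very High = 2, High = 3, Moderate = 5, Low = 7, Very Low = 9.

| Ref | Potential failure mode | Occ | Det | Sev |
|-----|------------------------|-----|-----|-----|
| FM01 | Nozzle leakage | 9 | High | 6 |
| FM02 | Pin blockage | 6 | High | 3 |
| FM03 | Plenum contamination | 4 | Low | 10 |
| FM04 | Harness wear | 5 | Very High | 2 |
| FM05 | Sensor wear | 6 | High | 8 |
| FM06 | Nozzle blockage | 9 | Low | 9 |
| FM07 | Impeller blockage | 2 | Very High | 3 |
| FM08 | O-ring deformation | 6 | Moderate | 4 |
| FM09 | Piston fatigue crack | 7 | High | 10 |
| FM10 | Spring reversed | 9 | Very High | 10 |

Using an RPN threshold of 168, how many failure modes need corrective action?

RPN = Severity × Occurrence × Detection:
  FM01: 6 × 9 × 3 = 162
  FM02: 3 × 6 × 3 = 54
  FM03: 10 × 4 × 7 = 280
  FM04: 2 × 5 × 2 = 20
  FM05: 8 × 6 × 3 = 144
  FM06: 9 × 9 × 7 = 567
  FM07: 3 × 2 × 2 = 12
  FM08: 4 × 6 × 5 = 120
  FM09: 10 × 7 × 3 = 210
  FM10: 10 × 9 × 2 = 180
Modes with RPN ≥ 168: FM03 (280), FM06 (567), FM09 (210), FM10 (180) → 4.

4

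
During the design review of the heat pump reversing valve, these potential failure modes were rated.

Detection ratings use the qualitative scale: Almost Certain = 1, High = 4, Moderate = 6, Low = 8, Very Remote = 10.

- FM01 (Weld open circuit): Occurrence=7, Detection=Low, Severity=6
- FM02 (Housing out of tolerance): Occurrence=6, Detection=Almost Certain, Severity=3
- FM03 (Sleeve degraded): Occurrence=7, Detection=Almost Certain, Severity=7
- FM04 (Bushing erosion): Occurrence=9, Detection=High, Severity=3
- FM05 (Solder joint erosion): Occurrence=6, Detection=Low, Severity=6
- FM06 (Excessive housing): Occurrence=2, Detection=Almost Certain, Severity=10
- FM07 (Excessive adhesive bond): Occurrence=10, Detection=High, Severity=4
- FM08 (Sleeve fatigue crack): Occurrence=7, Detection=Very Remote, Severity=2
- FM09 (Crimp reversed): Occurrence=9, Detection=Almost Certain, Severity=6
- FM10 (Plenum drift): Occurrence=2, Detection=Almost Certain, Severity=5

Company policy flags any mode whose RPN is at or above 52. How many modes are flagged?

6

RPN = Severity × Occurrence × Detection:
  FM01: 6 × 7 × 8 = 336
  FM02: 3 × 6 × 1 = 18
  FM03: 7 × 7 × 1 = 49
  FM04: 3 × 9 × 4 = 108
  FM05: 6 × 6 × 8 = 288
  FM06: 10 × 2 × 1 = 20
  FM07: 4 × 10 × 4 = 160
  FM08: 2 × 7 × 10 = 140
  FM09: 6 × 9 × 1 = 54
  FM10: 5 × 2 × 1 = 10
Modes with RPN ≥ 52: FM01 (336), FM04 (108), FM05 (288), FM07 (160), FM08 (140), FM09 (54) → 6.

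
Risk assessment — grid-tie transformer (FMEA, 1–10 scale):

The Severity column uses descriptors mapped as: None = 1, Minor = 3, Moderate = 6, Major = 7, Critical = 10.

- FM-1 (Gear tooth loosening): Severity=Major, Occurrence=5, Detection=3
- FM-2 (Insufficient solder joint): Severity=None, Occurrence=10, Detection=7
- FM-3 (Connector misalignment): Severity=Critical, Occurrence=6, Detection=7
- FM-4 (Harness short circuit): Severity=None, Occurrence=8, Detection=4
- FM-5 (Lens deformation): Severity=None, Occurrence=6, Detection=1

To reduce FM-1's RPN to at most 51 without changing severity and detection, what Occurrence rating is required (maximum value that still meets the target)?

FM-1: S=7, O=5, D=3 → current RPN = 105.
Fixed product = 21. Need 21 × O ≤ 51, so O ≤ 51/21 = 2.43.
Maximum integer Occurrence rating = 2 (gives RPN 42; O=3 would give 63 > 51).

2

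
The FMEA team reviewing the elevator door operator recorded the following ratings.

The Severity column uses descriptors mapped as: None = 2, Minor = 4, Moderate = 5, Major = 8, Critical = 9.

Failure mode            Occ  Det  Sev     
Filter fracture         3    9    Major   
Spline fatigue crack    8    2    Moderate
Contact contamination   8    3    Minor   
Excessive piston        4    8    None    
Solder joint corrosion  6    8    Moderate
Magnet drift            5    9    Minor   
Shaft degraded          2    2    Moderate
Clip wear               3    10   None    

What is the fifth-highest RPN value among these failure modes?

80

RPN = Severity × Occurrence × Detection:
  Filter fracture: 8 × 3 × 9 = 216
  Spline fatigue crack: 5 × 8 × 2 = 80
  Contact contamination: 4 × 8 × 3 = 96
  Excessive piston: 2 × 4 × 8 = 64
  Solder joint corrosion: 5 × 6 × 8 = 240
  Magnet drift: 4 × 5 × 9 = 180
  Shaft degraded: 5 × 2 × 2 = 20
  Clip wear: 2 × 3 × 10 = 60
Sorted descending: 240, 216, 180, 96, 80, 64, 60, 20.
The fifth-highest RPN is 80 (Spline fatigue crack).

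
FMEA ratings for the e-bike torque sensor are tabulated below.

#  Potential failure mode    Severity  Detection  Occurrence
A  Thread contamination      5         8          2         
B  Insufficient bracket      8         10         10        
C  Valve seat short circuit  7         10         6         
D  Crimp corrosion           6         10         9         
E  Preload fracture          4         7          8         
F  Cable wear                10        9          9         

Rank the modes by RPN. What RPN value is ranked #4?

420

RPN = Severity × Occurrence × Detection:
  A: 5 × 2 × 8 = 80
  B: 8 × 10 × 10 = 800
  C: 7 × 6 × 10 = 420
  D: 6 × 9 × 10 = 540
  E: 4 × 8 × 7 = 224
  F: 10 × 9 × 9 = 810
Sorted descending: 810, 800, 540, 420, 224, 80.
The fourth-highest RPN is 420 (C).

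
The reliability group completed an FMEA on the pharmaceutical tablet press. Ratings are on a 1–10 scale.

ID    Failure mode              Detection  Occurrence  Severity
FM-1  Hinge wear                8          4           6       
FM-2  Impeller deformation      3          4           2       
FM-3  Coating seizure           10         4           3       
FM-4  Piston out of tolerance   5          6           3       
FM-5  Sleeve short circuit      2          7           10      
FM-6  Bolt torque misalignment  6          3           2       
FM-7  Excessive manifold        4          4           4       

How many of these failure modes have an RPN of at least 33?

RPN = Severity × Occurrence × Detection:
  FM-1: 6 × 4 × 8 = 192
  FM-2: 2 × 4 × 3 = 24
  FM-3: 3 × 4 × 10 = 120
  FM-4: 3 × 6 × 5 = 90
  FM-5: 10 × 7 × 2 = 140
  FM-6: 2 × 3 × 6 = 36
  FM-7: 4 × 4 × 4 = 64
Modes with RPN ≥ 33: FM-1 (192), FM-3 (120), FM-4 (90), FM-5 (140), FM-6 (36), FM-7 (64) → 6.

6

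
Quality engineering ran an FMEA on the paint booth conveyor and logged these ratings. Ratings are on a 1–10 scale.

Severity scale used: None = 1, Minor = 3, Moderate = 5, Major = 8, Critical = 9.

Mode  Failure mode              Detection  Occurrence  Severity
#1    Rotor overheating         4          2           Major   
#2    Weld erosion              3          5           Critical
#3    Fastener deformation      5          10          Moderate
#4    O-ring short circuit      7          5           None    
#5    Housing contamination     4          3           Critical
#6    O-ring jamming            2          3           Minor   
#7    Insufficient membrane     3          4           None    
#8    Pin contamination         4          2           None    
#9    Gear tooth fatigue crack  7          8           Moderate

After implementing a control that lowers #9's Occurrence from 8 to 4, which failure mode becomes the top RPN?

RPN = Severity × Occurrence × Detection:
  #1: 8 × 2 × 4 = 64
  #2: 9 × 5 × 3 = 135
  #3: 5 × 10 × 5 = 250
  #4: 1 × 5 × 7 = 35
  #5: 9 × 3 × 4 = 108
  #6: 3 × 3 × 2 = 18
  #7: 1 × 4 × 3 = 12
  #8: 1 × 2 × 4 = 8
  #9: 5 × 8 × 7 = 280
After action: #9 → 5 × 4 × 7 = 140.
Revised RPNs: #3=250, #9=140, #2=135, #5=108, #1=64, #4=35, #6=18, #7=12, #8=8.
Highest is now #3 (250).

#3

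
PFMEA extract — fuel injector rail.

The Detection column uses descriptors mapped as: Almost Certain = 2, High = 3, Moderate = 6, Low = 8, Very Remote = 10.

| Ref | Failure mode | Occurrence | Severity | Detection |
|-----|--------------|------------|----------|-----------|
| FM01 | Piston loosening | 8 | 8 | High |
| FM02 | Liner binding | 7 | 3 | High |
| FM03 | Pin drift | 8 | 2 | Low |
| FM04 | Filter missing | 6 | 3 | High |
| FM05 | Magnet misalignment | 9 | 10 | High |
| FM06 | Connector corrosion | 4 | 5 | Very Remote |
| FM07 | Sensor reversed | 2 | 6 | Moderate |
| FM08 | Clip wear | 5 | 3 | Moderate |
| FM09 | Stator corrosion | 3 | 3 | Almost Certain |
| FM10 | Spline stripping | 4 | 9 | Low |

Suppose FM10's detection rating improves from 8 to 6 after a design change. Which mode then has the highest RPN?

RPN = Severity × Occurrence × Detection:
  FM01: 8 × 8 × 3 = 192
  FM02: 3 × 7 × 3 = 63
  FM03: 2 × 8 × 8 = 128
  FM04: 3 × 6 × 3 = 54
  FM05: 10 × 9 × 3 = 270
  FM06: 5 × 4 × 10 = 200
  FM07: 6 × 2 × 6 = 72
  FM08: 3 × 5 × 6 = 90
  FM09: 3 × 3 × 2 = 18
  FM10: 9 × 4 × 8 = 288
After action: FM10 → 9 × 4 × 6 = 216.
Revised RPNs: FM05=270, FM10=216, FM06=200, FM01=192, FM03=128, FM08=90, FM07=72, FM02=63, FM04=54, FM09=18.
Highest is now FM05 (270).

FM05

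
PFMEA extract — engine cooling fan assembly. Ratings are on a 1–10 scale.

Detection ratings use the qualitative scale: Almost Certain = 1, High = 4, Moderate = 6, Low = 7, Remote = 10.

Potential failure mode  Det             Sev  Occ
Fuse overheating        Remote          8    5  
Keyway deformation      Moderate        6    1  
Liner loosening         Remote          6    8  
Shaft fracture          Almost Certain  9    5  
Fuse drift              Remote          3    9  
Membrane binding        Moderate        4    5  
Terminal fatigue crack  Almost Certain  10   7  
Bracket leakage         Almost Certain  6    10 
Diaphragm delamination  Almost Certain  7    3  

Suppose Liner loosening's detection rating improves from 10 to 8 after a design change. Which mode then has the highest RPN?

Fuse overheating

RPN = Severity × Occurrence × Detection:
  Fuse overheating: 8 × 5 × 10 = 400
  Keyway deformation: 6 × 1 × 6 = 36
  Liner loosening: 6 × 8 × 10 = 480
  Shaft fracture: 9 × 5 × 1 = 45
  Fuse drift: 3 × 9 × 10 = 270
  Membrane binding: 4 × 5 × 6 = 120
  Terminal fatigue crack: 10 × 7 × 1 = 70
  Bracket leakage: 6 × 10 × 1 = 60
  Diaphragm delamination: 7 × 3 × 1 = 21
After action: Liner loosening → 6 × 8 × 8 = 384.
Revised RPNs: Fuse overheating=400, Liner loosening=384, Fuse drift=270, Membrane binding=120, Terminal fatigue crack=70, Bracket leakage=60, Shaft fracture=45, Keyway deformation=36, Diaphragm delamination=21.
Highest is now Fuse overheating (400).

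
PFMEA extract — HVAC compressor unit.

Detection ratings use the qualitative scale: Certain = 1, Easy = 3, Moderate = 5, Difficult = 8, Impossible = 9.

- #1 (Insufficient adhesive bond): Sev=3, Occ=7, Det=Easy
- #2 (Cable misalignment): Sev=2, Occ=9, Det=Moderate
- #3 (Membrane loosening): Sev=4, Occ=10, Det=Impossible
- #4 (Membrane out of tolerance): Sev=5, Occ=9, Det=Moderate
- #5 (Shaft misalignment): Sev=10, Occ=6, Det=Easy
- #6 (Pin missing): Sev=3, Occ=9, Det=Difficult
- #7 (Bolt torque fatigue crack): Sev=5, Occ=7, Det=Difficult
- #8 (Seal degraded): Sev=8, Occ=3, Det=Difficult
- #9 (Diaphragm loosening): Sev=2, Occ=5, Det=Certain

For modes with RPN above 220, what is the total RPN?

865

RPN = Severity × Occurrence × Detection:
  #1: 3 × 7 × 3 = 63
  #2: 2 × 9 × 5 = 90
  #3: 4 × 10 × 9 = 360
  #4: 5 × 9 × 5 = 225
  #5: 10 × 6 × 3 = 180
  #6: 3 × 9 × 8 = 216
  #7: 5 × 7 × 8 = 280
  #8: 8 × 3 × 8 = 192
  #9: 2 × 5 × 1 = 10
RPN > 220: #3 (360), #4 (225), #7 (280).
Sum: 360 + 225 + 280 = 865.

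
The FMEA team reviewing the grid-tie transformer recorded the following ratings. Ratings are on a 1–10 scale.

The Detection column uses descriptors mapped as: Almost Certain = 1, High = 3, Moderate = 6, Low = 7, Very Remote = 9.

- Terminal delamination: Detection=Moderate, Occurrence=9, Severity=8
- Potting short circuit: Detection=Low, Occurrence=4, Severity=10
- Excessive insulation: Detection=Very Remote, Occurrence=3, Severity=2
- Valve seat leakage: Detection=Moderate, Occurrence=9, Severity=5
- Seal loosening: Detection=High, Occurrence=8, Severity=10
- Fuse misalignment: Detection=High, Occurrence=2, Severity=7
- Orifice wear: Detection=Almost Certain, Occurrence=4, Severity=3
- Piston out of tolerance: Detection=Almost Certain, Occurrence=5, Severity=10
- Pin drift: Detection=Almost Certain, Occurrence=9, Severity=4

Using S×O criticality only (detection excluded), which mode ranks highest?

Criticality = Severity × Occurrence:
  Terminal delamination: 8 × 9 = 72
  Potting short circuit: 10 × 4 = 40
  Excessive insulation: 2 × 3 = 6
  Valve seat leakage: 5 × 9 = 45
  Seal loosening: 10 × 8 = 80
  Fuse misalignment: 7 × 2 = 14
  Orifice wear: 3 × 4 = 12
  Piston out of tolerance: 10 × 5 = 50
  Pin drift: 4 × 9 = 36
Highest criticality is 80 → Seal loosening.

Seal loosening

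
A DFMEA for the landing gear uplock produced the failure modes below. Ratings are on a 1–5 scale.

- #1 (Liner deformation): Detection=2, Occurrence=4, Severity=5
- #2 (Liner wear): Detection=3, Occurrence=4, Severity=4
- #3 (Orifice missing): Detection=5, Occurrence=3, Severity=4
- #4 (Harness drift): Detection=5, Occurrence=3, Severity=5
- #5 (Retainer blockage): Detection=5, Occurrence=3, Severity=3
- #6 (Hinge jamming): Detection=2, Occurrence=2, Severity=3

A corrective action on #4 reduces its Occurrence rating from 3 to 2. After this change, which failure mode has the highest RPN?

RPN = Severity × Occurrence × Detection:
  #1: 5 × 4 × 2 = 40
  #2: 4 × 4 × 3 = 48
  #3: 4 × 3 × 5 = 60
  #4: 5 × 3 × 5 = 75
  #5: 3 × 3 × 5 = 45
  #6: 3 × 2 × 2 = 12
After action: #4 → 5 × 2 × 5 = 50.
Revised RPNs: #3=60, #4=50, #2=48, #5=45, #1=40, #6=12.
Highest is now #3 (60).

#3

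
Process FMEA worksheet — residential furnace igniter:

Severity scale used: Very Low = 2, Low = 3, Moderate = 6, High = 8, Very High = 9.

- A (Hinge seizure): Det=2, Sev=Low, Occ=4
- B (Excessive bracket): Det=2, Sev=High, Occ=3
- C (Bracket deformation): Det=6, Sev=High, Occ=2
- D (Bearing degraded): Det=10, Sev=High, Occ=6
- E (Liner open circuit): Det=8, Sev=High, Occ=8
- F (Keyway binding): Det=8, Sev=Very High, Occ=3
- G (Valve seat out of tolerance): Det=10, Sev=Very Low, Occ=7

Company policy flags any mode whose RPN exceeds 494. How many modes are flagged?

RPN = Severity × Occurrence × Detection:
  A: 3 × 4 × 2 = 24
  B: 8 × 3 × 2 = 48
  C: 8 × 2 × 6 = 96
  D: 8 × 6 × 10 = 480
  E: 8 × 8 × 8 = 512
  F: 9 × 3 × 8 = 216
  G: 2 × 7 × 10 = 140
Modes with RPN > 494: E (512) → 1.

1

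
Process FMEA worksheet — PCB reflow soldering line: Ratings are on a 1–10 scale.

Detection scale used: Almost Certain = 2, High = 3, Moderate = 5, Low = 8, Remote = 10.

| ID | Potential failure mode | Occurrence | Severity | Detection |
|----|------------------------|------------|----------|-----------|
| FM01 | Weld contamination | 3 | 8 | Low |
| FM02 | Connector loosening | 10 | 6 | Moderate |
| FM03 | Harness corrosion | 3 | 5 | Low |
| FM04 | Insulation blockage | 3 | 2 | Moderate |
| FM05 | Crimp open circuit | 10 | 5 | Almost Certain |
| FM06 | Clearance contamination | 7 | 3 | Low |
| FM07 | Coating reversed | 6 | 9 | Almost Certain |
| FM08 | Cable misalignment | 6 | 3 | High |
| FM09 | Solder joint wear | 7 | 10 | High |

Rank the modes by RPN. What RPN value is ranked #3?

RPN = Severity × Occurrence × Detection:
  FM01: 8 × 3 × 8 = 192
  FM02: 6 × 10 × 5 = 300
  FM03: 5 × 3 × 8 = 120
  FM04: 2 × 3 × 5 = 30
  FM05: 5 × 10 × 2 = 100
  FM06: 3 × 7 × 8 = 168
  FM07: 9 × 6 × 2 = 108
  FM08: 3 × 6 × 3 = 54
  FM09: 10 × 7 × 3 = 210
Sorted descending: 300, 210, 192, 168, 120, 108, 100, 54, 30.
The third-highest RPN is 192 (FM01).

192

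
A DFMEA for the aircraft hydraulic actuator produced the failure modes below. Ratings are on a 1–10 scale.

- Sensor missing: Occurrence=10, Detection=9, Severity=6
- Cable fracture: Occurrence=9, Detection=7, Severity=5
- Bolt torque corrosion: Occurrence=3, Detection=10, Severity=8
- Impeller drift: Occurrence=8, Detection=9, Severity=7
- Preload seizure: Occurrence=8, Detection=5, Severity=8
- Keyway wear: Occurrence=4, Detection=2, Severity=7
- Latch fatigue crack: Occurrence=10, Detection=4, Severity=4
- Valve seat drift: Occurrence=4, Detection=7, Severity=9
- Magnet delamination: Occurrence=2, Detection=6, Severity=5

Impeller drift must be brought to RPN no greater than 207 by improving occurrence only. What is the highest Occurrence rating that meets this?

Impeller drift: S=7, O=8, D=9 → current RPN = 504.
Fixed product = 63. Need 63 × O ≤ 207, so O ≤ 207/63 = 3.29.
Maximum integer Occurrence rating = 3 (gives RPN 189; O=4 would give 252 > 207).

3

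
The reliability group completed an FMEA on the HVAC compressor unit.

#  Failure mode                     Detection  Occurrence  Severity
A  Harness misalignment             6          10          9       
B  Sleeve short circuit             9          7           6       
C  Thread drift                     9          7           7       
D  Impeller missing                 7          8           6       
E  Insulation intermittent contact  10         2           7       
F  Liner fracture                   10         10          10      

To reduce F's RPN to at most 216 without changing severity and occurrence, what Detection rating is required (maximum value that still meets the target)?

2

F: S=10, O=10, D=10 → current RPN = 1000.
Fixed product = 100. Need 100 × D ≤ 216, so D ≤ 216/100 = 2.16.
Maximum integer Detection rating = 2 (gives RPN 200; D=3 would give 300 > 216).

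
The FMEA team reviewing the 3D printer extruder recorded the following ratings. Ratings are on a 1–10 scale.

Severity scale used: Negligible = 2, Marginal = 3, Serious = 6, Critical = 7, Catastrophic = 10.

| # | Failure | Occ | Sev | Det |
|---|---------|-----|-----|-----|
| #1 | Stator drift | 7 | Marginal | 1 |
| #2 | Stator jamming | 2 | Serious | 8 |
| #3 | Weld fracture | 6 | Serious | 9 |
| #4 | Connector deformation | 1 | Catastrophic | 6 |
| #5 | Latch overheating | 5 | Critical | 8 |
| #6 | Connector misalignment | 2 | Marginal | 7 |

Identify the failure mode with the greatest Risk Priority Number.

RPN = Severity × Occurrence × Detection:
  #1: 3 × 7 × 1 = 21
  #2: 6 × 2 × 8 = 96
  #3: 6 × 6 × 9 = 324
  #4: 10 × 1 × 6 = 60
  #5: 7 × 5 × 8 = 280
  #6: 3 × 2 × 7 = 42
Highest RPN is 324 → #3.

#3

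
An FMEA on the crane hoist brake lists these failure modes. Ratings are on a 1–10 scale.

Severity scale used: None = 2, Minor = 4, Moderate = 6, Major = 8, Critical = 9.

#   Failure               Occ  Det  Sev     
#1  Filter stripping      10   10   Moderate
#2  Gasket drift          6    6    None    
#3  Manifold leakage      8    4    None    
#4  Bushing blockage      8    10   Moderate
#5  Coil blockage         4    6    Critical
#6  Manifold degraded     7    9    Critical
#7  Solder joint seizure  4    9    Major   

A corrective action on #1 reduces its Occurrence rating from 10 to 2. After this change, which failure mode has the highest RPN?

RPN = Severity × Occurrence × Detection:
  #1: 6 × 10 × 10 = 600
  #2: 2 × 6 × 6 = 72
  #3: 2 × 8 × 4 = 64
  #4: 6 × 8 × 10 = 480
  #5: 9 × 4 × 6 = 216
  #6: 9 × 7 × 9 = 567
  #7: 8 × 4 × 9 = 288
After action: #1 → 6 × 2 × 10 = 120.
Revised RPNs: #6=567, #4=480, #7=288, #5=216, #1=120, #2=72, #3=64.
Highest is now #6 (567).

#6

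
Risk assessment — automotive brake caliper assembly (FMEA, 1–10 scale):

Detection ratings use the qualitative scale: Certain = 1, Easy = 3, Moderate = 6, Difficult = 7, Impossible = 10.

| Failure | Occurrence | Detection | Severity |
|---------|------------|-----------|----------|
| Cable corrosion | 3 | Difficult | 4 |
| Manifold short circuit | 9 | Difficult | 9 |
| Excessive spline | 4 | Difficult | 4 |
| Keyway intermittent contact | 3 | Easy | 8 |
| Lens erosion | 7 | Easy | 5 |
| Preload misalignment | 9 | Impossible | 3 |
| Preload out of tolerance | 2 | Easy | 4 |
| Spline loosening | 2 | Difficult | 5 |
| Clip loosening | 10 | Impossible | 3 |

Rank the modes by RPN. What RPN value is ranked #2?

300

RPN = Severity × Occurrence × Detection:
  Cable corrosion: 4 × 3 × 7 = 84
  Manifold short circuit: 9 × 9 × 7 = 567
  Excessive spline: 4 × 4 × 7 = 112
  Keyway intermittent contact: 8 × 3 × 3 = 72
  Lens erosion: 5 × 7 × 3 = 105
  Preload misalignment: 3 × 9 × 10 = 270
  Preload out of tolerance: 4 × 2 × 3 = 24
  Spline loosening: 5 × 2 × 7 = 70
  Clip loosening: 3 × 10 × 10 = 300
Sorted descending: 567, 300, 270, 112, 105, 84, 72, 70, 24.
The second-highest RPN is 300 (Clip loosening).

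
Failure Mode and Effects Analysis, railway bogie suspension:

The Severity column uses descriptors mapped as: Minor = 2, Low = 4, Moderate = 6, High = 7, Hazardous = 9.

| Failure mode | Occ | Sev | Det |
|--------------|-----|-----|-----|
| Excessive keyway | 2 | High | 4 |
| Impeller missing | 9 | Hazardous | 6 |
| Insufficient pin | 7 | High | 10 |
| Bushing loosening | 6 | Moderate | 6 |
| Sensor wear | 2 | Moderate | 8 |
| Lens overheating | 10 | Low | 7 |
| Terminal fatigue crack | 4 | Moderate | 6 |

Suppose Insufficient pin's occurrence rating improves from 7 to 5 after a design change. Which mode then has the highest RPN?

RPN = Severity × Occurrence × Detection:
  Excessive keyway: 7 × 2 × 4 = 56
  Impeller missing: 9 × 9 × 6 = 486
  Insufficient pin: 7 × 7 × 10 = 490
  Bushing loosening: 6 × 6 × 6 = 216
  Sensor wear: 6 × 2 × 8 = 96
  Lens overheating: 4 × 10 × 7 = 280
  Terminal fatigue crack: 6 × 4 × 6 = 144
After action: Insufficient pin → 7 × 5 × 10 = 350.
Revised RPNs: Impeller missing=486, Insufficient pin=350, Lens overheating=280, Bushing loosening=216, Terminal fatigue crack=144, Sensor wear=96, Excessive keyway=56.
Highest is now Impeller missing (486).

Impeller missing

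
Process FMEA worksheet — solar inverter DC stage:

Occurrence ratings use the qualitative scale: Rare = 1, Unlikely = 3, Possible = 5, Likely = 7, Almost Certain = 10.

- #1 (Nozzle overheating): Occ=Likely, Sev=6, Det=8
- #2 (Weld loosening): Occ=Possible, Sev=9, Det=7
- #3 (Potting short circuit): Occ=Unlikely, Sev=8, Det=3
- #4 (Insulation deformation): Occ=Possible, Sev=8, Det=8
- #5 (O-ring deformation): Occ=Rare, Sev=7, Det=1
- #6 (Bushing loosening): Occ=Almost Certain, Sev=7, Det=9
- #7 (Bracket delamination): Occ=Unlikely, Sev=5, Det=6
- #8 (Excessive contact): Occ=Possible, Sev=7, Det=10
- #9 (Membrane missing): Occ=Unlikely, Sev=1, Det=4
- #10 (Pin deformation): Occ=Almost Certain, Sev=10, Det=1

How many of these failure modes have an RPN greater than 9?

RPN = Severity × Occurrence × Detection:
  #1: 6 × 7 × 8 = 336
  #2: 9 × 5 × 7 = 315
  #3: 8 × 3 × 3 = 72
  #4: 8 × 5 × 8 = 320
  #5: 7 × 1 × 1 = 7
  #6: 7 × 10 × 9 = 630
  #7: 5 × 3 × 6 = 90
  #8: 7 × 5 × 10 = 350
  #9: 1 × 3 × 4 = 12
  #10: 10 × 10 × 1 = 100
Modes with RPN > 9: #1 (336), #2 (315), #3 (72), #4 (320), #6 (630), #7 (90), #8 (350), #9 (12), #10 (100) → 9.

9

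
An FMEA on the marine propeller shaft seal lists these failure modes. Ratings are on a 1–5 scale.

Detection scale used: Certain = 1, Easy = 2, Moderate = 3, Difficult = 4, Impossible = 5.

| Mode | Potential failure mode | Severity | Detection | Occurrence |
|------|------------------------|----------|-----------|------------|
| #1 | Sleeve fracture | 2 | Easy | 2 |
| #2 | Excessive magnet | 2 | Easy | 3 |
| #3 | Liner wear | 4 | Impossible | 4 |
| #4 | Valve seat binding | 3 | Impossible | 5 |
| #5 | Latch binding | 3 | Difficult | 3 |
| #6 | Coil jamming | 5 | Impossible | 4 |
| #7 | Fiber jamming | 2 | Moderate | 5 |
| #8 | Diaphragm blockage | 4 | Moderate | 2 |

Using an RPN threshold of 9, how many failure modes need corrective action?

RPN = Severity × Occurrence × Detection:
  #1: 2 × 2 × 2 = 8
  #2: 2 × 3 × 2 = 12
  #3: 4 × 4 × 5 = 80
  #4: 3 × 5 × 5 = 75
  #5: 3 × 3 × 4 = 36
  #6: 5 × 4 × 5 = 100
  #7: 2 × 5 × 3 = 30
  #8: 4 × 2 × 3 = 24
Modes with RPN ≥ 9: #2 (12), #3 (80), #4 (75), #5 (36), #6 (100), #7 (30), #8 (24) → 7.

7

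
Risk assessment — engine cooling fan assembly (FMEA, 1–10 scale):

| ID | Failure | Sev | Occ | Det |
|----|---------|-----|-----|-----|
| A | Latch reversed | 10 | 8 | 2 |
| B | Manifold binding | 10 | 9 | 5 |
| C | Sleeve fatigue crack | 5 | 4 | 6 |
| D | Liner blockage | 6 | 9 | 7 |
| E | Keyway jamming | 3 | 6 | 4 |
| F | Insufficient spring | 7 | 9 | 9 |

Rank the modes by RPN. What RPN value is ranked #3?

378

RPN = Severity × Occurrence × Detection:
  A: 10 × 8 × 2 = 160
  B: 10 × 9 × 5 = 450
  C: 5 × 4 × 6 = 120
  D: 6 × 9 × 7 = 378
  E: 3 × 6 × 4 = 72
  F: 7 × 9 × 9 = 567
Sorted descending: 567, 450, 378, 160, 120, 72.
The third-highest RPN is 378 (D).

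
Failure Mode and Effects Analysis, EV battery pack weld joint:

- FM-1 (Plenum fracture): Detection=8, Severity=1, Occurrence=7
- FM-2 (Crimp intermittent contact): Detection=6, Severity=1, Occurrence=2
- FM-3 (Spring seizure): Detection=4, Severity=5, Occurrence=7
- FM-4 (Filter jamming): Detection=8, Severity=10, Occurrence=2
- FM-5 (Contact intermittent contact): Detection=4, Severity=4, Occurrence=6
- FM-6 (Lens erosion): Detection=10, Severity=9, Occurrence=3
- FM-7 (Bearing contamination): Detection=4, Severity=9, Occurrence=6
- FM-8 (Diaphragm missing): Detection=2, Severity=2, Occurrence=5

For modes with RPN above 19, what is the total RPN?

958

RPN = Severity × Occurrence × Detection:
  FM-1: 1 × 7 × 8 = 56
  FM-2: 1 × 2 × 6 = 12
  FM-3: 5 × 7 × 4 = 140
  FM-4: 10 × 2 × 8 = 160
  FM-5: 4 × 6 × 4 = 96
  FM-6: 9 × 3 × 10 = 270
  FM-7: 9 × 6 × 4 = 216
  FM-8: 2 × 5 × 2 = 20
RPN > 19: FM-1 (56), FM-3 (140), FM-4 (160), FM-5 (96), FM-6 (270), FM-7 (216), FM-8 (20).
Sum: 56 + 140 + 160 + 96 + 270 + 216 + 20 = 958.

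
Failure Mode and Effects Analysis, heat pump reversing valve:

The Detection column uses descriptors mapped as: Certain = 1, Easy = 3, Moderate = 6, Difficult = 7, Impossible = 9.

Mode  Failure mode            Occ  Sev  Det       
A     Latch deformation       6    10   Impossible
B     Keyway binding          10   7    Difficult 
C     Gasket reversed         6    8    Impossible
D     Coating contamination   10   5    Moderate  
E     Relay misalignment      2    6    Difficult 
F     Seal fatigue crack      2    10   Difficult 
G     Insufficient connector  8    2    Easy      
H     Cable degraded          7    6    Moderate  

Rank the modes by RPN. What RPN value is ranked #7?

RPN = Severity × Occurrence × Detection:
  A: 10 × 6 × 9 = 540
  B: 7 × 10 × 7 = 490
  C: 8 × 6 × 9 = 432
  D: 5 × 10 × 6 = 300
  E: 6 × 2 × 7 = 84
  F: 10 × 2 × 7 = 140
  G: 2 × 8 × 3 = 48
  H: 6 × 7 × 6 = 252
Sorted descending: 540, 490, 432, 300, 252, 140, 84, 48.
The seventh-highest RPN is 84 (E).

84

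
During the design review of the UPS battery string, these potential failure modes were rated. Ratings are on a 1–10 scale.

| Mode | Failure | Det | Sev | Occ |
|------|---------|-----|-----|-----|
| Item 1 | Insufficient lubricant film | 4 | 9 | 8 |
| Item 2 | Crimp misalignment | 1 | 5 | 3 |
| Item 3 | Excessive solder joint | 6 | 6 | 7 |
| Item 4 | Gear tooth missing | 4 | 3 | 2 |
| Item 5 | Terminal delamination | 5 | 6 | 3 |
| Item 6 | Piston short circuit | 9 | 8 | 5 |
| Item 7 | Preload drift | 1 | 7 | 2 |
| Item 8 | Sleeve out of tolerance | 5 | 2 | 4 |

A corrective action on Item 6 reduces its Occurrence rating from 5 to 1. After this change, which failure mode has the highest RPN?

RPN = Severity × Occurrence × Detection:
  Item 1: 9 × 8 × 4 = 288
  Item 2: 5 × 3 × 1 = 15
  Item 3: 6 × 7 × 6 = 252
  Item 4: 3 × 2 × 4 = 24
  Item 5: 6 × 3 × 5 = 90
  Item 6: 8 × 5 × 9 = 360
  Item 7: 7 × 2 × 1 = 14
  Item 8: 2 × 4 × 5 = 40
After action: Item 6 → 8 × 1 × 9 = 72.
Revised RPNs: Item 1=288, Item 3=252, Item 5=90, Item 6=72, Item 8=40, Item 4=24, Item 2=15, Item 7=14.
Highest is now Item 1 (288).

Item 1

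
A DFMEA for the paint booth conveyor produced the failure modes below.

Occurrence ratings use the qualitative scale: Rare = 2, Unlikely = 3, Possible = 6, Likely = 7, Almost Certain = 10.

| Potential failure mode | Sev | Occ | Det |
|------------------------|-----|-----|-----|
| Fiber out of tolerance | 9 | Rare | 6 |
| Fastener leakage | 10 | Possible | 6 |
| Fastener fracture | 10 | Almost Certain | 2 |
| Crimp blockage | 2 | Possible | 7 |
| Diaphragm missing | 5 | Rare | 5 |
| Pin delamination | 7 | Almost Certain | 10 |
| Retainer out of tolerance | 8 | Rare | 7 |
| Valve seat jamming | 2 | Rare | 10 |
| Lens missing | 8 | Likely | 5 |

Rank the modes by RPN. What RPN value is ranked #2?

RPN = Severity × Occurrence × Detection:
  Fiber out of tolerance: 9 × 2 × 6 = 108
  Fastener leakage: 10 × 6 × 6 = 360
  Fastener fracture: 10 × 10 × 2 = 200
  Crimp blockage: 2 × 6 × 7 = 84
  Diaphragm missing: 5 × 2 × 5 = 50
  Pin delamination: 7 × 10 × 10 = 700
  Retainer out of tolerance: 8 × 2 × 7 = 112
  Valve seat jamming: 2 × 2 × 10 = 40
  Lens missing: 8 × 7 × 5 = 280
Sorted descending: 700, 360, 280, 200, 112, 108, 84, 50, 40.
The second-highest RPN is 360 (Fastener leakage).

360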